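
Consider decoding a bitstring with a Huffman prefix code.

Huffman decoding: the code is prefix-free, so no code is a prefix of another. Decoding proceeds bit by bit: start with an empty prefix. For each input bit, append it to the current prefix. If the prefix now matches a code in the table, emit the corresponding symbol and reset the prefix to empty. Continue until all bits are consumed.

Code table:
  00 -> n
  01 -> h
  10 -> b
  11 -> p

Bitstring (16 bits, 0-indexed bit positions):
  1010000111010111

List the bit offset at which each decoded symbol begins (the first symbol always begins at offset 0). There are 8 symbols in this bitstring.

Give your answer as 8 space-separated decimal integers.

Answer: 0 2 4 6 8 10 12 14

Derivation:
Bit 0: prefix='1' (no match yet)
Bit 1: prefix='10' -> emit 'b', reset
Bit 2: prefix='1' (no match yet)
Bit 3: prefix='10' -> emit 'b', reset
Bit 4: prefix='0' (no match yet)
Bit 5: prefix='00' -> emit 'n', reset
Bit 6: prefix='0' (no match yet)
Bit 7: prefix='01' -> emit 'h', reset
Bit 8: prefix='1' (no match yet)
Bit 9: prefix='11' -> emit 'p', reset
Bit 10: prefix='0' (no match yet)
Bit 11: prefix='01' -> emit 'h', reset
Bit 12: prefix='0' (no match yet)
Bit 13: prefix='01' -> emit 'h', reset
Bit 14: prefix='1' (no match yet)
Bit 15: prefix='11' -> emit 'p', reset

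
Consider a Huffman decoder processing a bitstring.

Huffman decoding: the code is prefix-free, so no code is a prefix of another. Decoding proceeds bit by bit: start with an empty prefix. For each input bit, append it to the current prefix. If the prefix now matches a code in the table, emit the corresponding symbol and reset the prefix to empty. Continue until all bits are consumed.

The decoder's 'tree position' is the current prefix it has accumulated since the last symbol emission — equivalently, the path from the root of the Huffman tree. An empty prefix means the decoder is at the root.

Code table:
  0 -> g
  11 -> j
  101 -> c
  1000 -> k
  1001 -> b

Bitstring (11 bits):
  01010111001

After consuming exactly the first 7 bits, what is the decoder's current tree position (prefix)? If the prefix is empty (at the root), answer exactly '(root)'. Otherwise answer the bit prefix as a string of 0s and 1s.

Bit 0: prefix='0' -> emit 'g', reset
Bit 1: prefix='1' (no match yet)
Bit 2: prefix='10' (no match yet)
Bit 3: prefix='101' -> emit 'c', reset
Bit 4: prefix='0' -> emit 'g', reset
Bit 5: prefix='1' (no match yet)
Bit 6: prefix='11' -> emit 'j', reset

Answer: (root)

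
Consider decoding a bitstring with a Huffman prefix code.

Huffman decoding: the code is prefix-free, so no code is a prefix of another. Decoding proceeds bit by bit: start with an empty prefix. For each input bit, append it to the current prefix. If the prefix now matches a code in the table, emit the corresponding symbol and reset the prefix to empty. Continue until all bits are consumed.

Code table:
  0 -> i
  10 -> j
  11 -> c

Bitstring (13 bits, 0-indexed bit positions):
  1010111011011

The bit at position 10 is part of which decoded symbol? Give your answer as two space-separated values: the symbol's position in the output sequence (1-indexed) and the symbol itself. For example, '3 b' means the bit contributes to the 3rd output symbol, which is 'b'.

Bit 0: prefix='1' (no match yet)
Bit 1: prefix='10' -> emit 'j', reset
Bit 2: prefix='1' (no match yet)
Bit 3: prefix='10' -> emit 'j', reset
Bit 4: prefix='1' (no match yet)
Bit 5: prefix='11' -> emit 'c', reset
Bit 6: prefix='1' (no match yet)
Bit 7: prefix='10' -> emit 'j', reset
Bit 8: prefix='1' (no match yet)
Bit 9: prefix='11' -> emit 'c', reset
Bit 10: prefix='0' -> emit 'i', reset
Bit 11: prefix='1' (no match yet)
Bit 12: prefix='11' -> emit 'c', reset

Answer: 6 i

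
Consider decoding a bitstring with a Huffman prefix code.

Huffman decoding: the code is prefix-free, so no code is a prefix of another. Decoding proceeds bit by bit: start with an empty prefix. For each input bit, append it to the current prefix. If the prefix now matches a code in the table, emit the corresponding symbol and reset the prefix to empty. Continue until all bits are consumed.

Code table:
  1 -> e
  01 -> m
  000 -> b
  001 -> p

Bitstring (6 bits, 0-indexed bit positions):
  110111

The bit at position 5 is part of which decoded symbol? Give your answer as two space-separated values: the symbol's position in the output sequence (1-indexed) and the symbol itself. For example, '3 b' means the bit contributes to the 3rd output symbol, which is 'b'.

Bit 0: prefix='1' -> emit 'e', reset
Bit 1: prefix='1' -> emit 'e', reset
Bit 2: prefix='0' (no match yet)
Bit 3: prefix='01' -> emit 'm', reset
Bit 4: prefix='1' -> emit 'e', reset
Bit 5: prefix='1' -> emit 'e', reset

Answer: 5 e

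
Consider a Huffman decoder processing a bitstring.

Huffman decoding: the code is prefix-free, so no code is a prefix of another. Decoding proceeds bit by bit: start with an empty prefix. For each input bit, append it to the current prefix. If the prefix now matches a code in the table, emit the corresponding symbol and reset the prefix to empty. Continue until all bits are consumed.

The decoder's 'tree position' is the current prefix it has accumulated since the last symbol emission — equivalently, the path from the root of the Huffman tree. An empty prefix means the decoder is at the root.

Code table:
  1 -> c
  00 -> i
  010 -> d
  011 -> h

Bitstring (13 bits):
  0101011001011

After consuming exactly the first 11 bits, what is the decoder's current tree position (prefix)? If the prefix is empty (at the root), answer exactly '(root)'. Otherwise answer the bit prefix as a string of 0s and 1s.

Answer: 0

Derivation:
Bit 0: prefix='0' (no match yet)
Bit 1: prefix='01' (no match yet)
Bit 2: prefix='010' -> emit 'd', reset
Bit 3: prefix='1' -> emit 'c', reset
Bit 4: prefix='0' (no match yet)
Bit 5: prefix='01' (no match yet)
Bit 6: prefix='011' -> emit 'h', reset
Bit 7: prefix='0' (no match yet)
Bit 8: prefix='00' -> emit 'i', reset
Bit 9: prefix='1' -> emit 'c', reset
Bit 10: prefix='0' (no match yet)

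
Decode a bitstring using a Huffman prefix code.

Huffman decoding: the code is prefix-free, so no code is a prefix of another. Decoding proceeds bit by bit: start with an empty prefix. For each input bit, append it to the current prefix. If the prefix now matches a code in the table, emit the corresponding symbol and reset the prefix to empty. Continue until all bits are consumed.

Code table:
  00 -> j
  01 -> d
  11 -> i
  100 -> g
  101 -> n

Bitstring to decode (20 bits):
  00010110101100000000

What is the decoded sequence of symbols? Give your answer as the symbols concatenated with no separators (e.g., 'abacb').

Bit 0: prefix='0' (no match yet)
Bit 1: prefix='00' -> emit 'j', reset
Bit 2: prefix='0' (no match yet)
Bit 3: prefix='01' -> emit 'd', reset
Bit 4: prefix='0' (no match yet)
Bit 5: prefix='01' -> emit 'd', reset
Bit 6: prefix='1' (no match yet)
Bit 7: prefix='10' (no match yet)
Bit 8: prefix='101' -> emit 'n', reset
Bit 9: prefix='0' (no match yet)
Bit 10: prefix='01' -> emit 'd', reset
Bit 11: prefix='1' (no match yet)
Bit 12: prefix='10' (no match yet)
Bit 13: prefix='100' -> emit 'g', reset
Bit 14: prefix='0' (no match yet)
Bit 15: prefix='00' -> emit 'j', reset
Bit 16: prefix='0' (no match yet)
Bit 17: prefix='00' -> emit 'j', reset
Bit 18: prefix='0' (no match yet)
Bit 19: prefix='00' -> emit 'j', reset

Answer: jddndgjjj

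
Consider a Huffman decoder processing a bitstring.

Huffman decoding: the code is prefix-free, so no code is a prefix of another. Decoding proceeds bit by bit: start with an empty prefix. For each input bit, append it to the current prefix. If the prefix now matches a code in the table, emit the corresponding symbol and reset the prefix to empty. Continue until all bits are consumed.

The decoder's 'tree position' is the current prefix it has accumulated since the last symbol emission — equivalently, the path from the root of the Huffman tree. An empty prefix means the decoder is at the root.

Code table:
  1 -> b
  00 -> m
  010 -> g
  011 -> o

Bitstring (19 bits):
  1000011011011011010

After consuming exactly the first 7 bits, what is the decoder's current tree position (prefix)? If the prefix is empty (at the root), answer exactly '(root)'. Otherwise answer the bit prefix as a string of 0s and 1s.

Bit 0: prefix='1' -> emit 'b', reset
Bit 1: prefix='0' (no match yet)
Bit 2: prefix='00' -> emit 'm', reset
Bit 3: prefix='0' (no match yet)
Bit 4: prefix='00' -> emit 'm', reset
Bit 5: prefix='1' -> emit 'b', reset
Bit 6: prefix='1' -> emit 'b', reset

Answer: (root)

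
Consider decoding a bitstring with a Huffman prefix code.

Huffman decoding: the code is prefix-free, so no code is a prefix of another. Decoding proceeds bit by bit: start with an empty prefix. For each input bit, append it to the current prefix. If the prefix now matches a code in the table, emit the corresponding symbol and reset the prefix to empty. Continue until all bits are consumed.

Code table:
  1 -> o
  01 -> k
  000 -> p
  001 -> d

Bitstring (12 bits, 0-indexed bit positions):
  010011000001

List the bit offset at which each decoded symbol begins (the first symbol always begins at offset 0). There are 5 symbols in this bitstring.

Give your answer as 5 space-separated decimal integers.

Answer: 0 2 5 6 9

Derivation:
Bit 0: prefix='0' (no match yet)
Bit 1: prefix='01' -> emit 'k', reset
Bit 2: prefix='0' (no match yet)
Bit 3: prefix='00' (no match yet)
Bit 4: prefix='001' -> emit 'd', reset
Bit 5: prefix='1' -> emit 'o', reset
Bit 6: prefix='0' (no match yet)
Bit 7: prefix='00' (no match yet)
Bit 8: prefix='000' -> emit 'p', reset
Bit 9: prefix='0' (no match yet)
Bit 10: prefix='00' (no match yet)
Bit 11: prefix='001' -> emit 'd', reset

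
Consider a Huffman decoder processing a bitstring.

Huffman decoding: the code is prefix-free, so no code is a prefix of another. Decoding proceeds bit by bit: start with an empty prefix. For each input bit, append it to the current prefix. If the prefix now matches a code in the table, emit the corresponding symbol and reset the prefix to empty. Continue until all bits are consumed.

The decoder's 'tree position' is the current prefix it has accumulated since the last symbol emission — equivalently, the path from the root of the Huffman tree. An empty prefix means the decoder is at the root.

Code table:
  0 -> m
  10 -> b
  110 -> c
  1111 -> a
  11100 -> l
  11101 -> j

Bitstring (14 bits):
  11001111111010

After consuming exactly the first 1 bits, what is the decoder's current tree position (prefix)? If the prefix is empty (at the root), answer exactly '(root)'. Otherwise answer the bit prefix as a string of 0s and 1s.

Answer: 1

Derivation:
Bit 0: prefix='1' (no match yet)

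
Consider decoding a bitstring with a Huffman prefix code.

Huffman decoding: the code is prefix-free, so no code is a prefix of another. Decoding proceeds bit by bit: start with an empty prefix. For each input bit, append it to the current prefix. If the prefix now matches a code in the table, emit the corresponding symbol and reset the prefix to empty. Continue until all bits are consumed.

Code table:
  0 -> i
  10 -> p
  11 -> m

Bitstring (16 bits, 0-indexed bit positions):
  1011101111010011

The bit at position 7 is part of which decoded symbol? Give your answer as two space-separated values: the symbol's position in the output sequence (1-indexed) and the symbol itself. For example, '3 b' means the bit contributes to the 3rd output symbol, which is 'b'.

Answer: 4 m

Derivation:
Bit 0: prefix='1' (no match yet)
Bit 1: prefix='10' -> emit 'p', reset
Bit 2: prefix='1' (no match yet)
Bit 3: prefix='11' -> emit 'm', reset
Bit 4: prefix='1' (no match yet)
Bit 5: prefix='10' -> emit 'p', reset
Bit 6: prefix='1' (no match yet)
Bit 7: prefix='11' -> emit 'm', reset
Bit 8: prefix='1' (no match yet)
Bit 9: prefix='11' -> emit 'm', reset
Bit 10: prefix='0' -> emit 'i', reset
Bit 11: prefix='1' (no match yet)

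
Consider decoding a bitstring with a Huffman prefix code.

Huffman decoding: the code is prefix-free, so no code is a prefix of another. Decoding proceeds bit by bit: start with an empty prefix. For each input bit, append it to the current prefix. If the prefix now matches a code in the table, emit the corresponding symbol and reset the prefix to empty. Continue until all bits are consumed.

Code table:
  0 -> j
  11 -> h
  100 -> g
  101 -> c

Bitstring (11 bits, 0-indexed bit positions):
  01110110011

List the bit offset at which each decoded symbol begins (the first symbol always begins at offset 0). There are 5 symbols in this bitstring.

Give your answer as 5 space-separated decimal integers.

Answer: 0 1 3 6 9

Derivation:
Bit 0: prefix='0' -> emit 'j', reset
Bit 1: prefix='1' (no match yet)
Bit 2: prefix='11' -> emit 'h', reset
Bit 3: prefix='1' (no match yet)
Bit 4: prefix='10' (no match yet)
Bit 5: prefix='101' -> emit 'c', reset
Bit 6: prefix='1' (no match yet)
Bit 7: prefix='10' (no match yet)
Bit 8: prefix='100' -> emit 'g', reset
Bit 9: prefix='1' (no match yet)
Bit 10: prefix='11' -> emit 'h', reset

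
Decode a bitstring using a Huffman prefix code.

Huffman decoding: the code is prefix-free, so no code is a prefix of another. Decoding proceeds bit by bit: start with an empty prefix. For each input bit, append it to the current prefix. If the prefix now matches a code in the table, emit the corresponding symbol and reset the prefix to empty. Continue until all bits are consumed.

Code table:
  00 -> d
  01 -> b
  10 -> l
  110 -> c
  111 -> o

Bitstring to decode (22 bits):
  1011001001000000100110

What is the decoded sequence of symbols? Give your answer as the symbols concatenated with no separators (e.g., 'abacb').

Bit 0: prefix='1' (no match yet)
Bit 1: prefix='10' -> emit 'l', reset
Bit 2: prefix='1' (no match yet)
Bit 3: prefix='11' (no match yet)
Bit 4: prefix='110' -> emit 'c', reset
Bit 5: prefix='0' (no match yet)
Bit 6: prefix='01' -> emit 'b', reset
Bit 7: prefix='0' (no match yet)
Bit 8: prefix='00' -> emit 'd', reset
Bit 9: prefix='1' (no match yet)
Bit 10: prefix='10' -> emit 'l', reset
Bit 11: prefix='0' (no match yet)
Bit 12: prefix='00' -> emit 'd', reset
Bit 13: prefix='0' (no match yet)
Bit 14: prefix='00' -> emit 'd', reset
Bit 15: prefix='0' (no match yet)
Bit 16: prefix='01' -> emit 'b', reset
Bit 17: prefix='0' (no match yet)
Bit 18: prefix='00' -> emit 'd', reset
Bit 19: prefix='1' (no match yet)
Bit 20: prefix='11' (no match yet)
Bit 21: prefix='110' -> emit 'c', reset

Answer: lcbdlddbdc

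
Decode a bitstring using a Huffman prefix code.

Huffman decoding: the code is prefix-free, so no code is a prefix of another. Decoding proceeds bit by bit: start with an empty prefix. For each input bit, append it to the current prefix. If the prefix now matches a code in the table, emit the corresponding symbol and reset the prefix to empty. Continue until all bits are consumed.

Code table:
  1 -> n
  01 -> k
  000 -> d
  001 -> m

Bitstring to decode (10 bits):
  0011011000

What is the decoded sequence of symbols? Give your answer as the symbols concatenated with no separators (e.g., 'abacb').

Answer: mnknd

Derivation:
Bit 0: prefix='0' (no match yet)
Bit 1: prefix='00' (no match yet)
Bit 2: prefix='001' -> emit 'm', reset
Bit 3: prefix='1' -> emit 'n', reset
Bit 4: prefix='0' (no match yet)
Bit 5: prefix='01' -> emit 'k', reset
Bit 6: prefix='1' -> emit 'n', reset
Bit 7: prefix='0' (no match yet)
Bit 8: prefix='00' (no match yet)
Bit 9: prefix='000' -> emit 'd', reset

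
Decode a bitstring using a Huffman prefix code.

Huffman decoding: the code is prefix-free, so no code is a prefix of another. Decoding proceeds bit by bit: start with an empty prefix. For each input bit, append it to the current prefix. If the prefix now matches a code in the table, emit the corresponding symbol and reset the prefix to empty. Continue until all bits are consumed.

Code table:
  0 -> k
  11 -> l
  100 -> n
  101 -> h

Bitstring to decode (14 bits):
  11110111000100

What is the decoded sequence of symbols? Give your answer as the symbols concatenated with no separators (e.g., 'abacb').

Bit 0: prefix='1' (no match yet)
Bit 1: prefix='11' -> emit 'l', reset
Bit 2: prefix='1' (no match yet)
Bit 3: prefix='11' -> emit 'l', reset
Bit 4: prefix='0' -> emit 'k', reset
Bit 5: prefix='1' (no match yet)
Bit 6: prefix='11' -> emit 'l', reset
Bit 7: prefix='1' (no match yet)
Bit 8: prefix='10' (no match yet)
Bit 9: prefix='100' -> emit 'n', reset
Bit 10: prefix='0' -> emit 'k', reset
Bit 11: prefix='1' (no match yet)
Bit 12: prefix='10' (no match yet)
Bit 13: prefix='100' -> emit 'n', reset

Answer: llklnkn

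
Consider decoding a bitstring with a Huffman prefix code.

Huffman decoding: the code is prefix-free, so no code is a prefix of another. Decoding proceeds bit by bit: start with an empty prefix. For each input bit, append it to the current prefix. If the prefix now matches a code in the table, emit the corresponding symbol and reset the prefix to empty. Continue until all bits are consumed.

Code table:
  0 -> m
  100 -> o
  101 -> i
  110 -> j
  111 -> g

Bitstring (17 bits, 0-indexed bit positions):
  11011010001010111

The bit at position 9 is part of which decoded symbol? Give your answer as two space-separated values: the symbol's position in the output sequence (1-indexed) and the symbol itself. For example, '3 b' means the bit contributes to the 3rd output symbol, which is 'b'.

Answer: 4 m

Derivation:
Bit 0: prefix='1' (no match yet)
Bit 1: prefix='11' (no match yet)
Bit 2: prefix='110' -> emit 'j', reset
Bit 3: prefix='1' (no match yet)
Bit 4: prefix='11' (no match yet)
Bit 5: prefix='110' -> emit 'j', reset
Bit 6: prefix='1' (no match yet)
Bit 7: prefix='10' (no match yet)
Bit 8: prefix='100' -> emit 'o', reset
Bit 9: prefix='0' -> emit 'm', reset
Bit 10: prefix='1' (no match yet)
Bit 11: prefix='10' (no match yet)
Bit 12: prefix='101' -> emit 'i', reset
Bit 13: prefix='0' -> emit 'm', reset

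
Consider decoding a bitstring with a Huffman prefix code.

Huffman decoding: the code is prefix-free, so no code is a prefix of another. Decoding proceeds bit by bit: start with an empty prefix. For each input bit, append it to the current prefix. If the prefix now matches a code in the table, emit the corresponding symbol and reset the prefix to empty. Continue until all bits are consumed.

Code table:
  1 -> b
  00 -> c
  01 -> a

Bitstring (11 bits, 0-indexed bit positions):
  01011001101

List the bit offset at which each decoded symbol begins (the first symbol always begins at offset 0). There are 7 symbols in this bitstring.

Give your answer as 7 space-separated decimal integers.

Bit 0: prefix='0' (no match yet)
Bit 1: prefix='01' -> emit 'a', reset
Bit 2: prefix='0' (no match yet)
Bit 3: prefix='01' -> emit 'a', reset
Bit 4: prefix='1' -> emit 'b', reset
Bit 5: prefix='0' (no match yet)
Bit 6: prefix='00' -> emit 'c', reset
Bit 7: prefix='1' -> emit 'b', reset
Bit 8: prefix='1' -> emit 'b', reset
Bit 9: prefix='0' (no match yet)
Bit 10: prefix='01' -> emit 'a', reset

Answer: 0 2 4 5 7 8 9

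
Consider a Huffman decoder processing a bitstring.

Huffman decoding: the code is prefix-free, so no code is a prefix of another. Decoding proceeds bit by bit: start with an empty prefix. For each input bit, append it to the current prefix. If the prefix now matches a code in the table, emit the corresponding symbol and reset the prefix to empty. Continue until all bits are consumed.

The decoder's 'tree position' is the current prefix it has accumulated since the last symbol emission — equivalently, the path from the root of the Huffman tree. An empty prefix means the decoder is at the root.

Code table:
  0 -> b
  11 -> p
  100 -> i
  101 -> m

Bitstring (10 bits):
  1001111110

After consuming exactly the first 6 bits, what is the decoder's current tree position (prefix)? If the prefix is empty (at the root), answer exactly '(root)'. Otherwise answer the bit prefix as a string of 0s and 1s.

Answer: 1

Derivation:
Bit 0: prefix='1' (no match yet)
Bit 1: prefix='10' (no match yet)
Bit 2: prefix='100' -> emit 'i', reset
Bit 3: prefix='1' (no match yet)
Bit 4: prefix='11' -> emit 'p', reset
Bit 5: prefix='1' (no match yet)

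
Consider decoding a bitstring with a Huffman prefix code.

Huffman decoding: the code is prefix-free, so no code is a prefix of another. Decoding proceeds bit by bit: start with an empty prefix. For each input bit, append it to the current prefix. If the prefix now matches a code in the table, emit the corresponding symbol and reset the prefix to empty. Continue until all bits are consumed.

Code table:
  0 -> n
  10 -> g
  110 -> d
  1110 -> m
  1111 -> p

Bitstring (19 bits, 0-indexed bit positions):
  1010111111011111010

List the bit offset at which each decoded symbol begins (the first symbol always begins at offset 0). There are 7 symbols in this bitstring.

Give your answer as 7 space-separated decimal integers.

Answer: 0 2 4 8 11 15 17

Derivation:
Bit 0: prefix='1' (no match yet)
Bit 1: prefix='10' -> emit 'g', reset
Bit 2: prefix='1' (no match yet)
Bit 3: prefix='10' -> emit 'g', reset
Bit 4: prefix='1' (no match yet)
Bit 5: prefix='11' (no match yet)
Bit 6: prefix='111' (no match yet)
Bit 7: prefix='1111' -> emit 'p', reset
Bit 8: prefix='1' (no match yet)
Bit 9: prefix='11' (no match yet)
Bit 10: prefix='110' -> emit 'd', reset
Bit 11: prefix='1' (no match yet)
Bit 12: prefix='11' (no match yet)
Bit 13: prefix='111' (no match yet)
Bit 14: prefix='1111' -> emit 'p', reset
Bit 15: prefix='1' (no match yet)
Bit 16: prefix='10' -> emit 'g', reset
Bit 17: prefix='1' (no match yet)
Bit 18: prefix='10' -> emit 'g', reset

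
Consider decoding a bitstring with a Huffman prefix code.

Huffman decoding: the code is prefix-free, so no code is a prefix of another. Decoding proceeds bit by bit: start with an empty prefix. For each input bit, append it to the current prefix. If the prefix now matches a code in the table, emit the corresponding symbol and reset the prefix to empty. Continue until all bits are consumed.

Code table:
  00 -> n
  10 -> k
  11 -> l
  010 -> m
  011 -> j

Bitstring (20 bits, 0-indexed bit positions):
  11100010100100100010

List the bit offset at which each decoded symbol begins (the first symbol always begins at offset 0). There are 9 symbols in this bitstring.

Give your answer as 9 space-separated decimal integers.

Bit 0: prefix='1' (no match yet)
Bit 1: prefix='11' -> emit 'l', reset
Bit 2: prefix='1' (no match yet)
Bit 3: prefix='10' -> emit 'k', reset
Bit 4: prefix='0' (no match yet)
Bit 5: prefix='00' -> emit 'n', reset
Bit 6: prefix='1' (no match yet)
Bit 7: prefix='10' -> emit 'k', reset
Bit 8: prefix='1' (no match yet)
Bit 9: prefix='10' -> emit 'k', reset
Bit 10: prefix='0' (no match yet)
Bit 11: prefix='01' (no match yet)
Bit 12: prefix='010' -> emit 'm', reset
Bit 13: prefix='0' (no match yet)
Bit 14: prefix='01' (no match yet)
Bit 15: prefix='010' -> emit 'm', reset
Bit 16: prefix='0' (no match yet)
Bit 17: prefix='00' -> emit 'n', reset
Bit 18: prefix='1' (no match yet)
Bit 19: prefix='10' -> emit 'k', reset

Answer: 0 2 4 6 8 10 13 16 18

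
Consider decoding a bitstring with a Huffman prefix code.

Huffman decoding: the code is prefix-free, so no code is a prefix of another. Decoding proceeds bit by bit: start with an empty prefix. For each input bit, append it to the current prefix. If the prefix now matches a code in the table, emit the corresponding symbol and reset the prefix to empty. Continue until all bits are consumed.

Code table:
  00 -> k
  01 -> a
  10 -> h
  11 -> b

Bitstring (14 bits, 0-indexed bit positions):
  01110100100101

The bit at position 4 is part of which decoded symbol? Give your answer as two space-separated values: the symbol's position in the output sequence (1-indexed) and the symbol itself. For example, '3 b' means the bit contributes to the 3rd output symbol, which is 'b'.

Answer: 3 a

Derivation:
Bit 0: prefix='0' (no match yet)
Bit 1: prefix='01' -> emit 'a', reset
Bit 2: prefix='1' (no match yet)
Bit 3: prefix='11' -> emit 'b', reset
Bit 4: prefix='0' (no match yet)
Bit 5: prefix='01' -> emit 'a', reset
Bit 6: prefix='0' (no match yet)
Bit 7: prefix='00' -> emit 'k', reset
Bit 8: prefix='1' (no match yet)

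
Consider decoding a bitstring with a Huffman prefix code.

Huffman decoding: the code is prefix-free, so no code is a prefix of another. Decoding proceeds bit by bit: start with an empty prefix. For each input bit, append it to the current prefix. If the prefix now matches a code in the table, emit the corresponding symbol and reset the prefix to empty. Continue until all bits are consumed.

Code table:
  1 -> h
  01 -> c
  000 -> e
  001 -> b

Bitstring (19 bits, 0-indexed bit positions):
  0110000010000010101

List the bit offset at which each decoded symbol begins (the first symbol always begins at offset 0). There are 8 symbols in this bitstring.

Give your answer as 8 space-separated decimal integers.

Bit 0: prefix='0' (no match yet)
Bit 1: prefix='01' -> emit 'c', reset
Bit 2: prefix='1' -> emit 'h', reset
Bit 3: prefix='0' (no match yet)
Bit 4: prefix='00' (no match yet)
Bit 5: prefix='000' -> emit 'e', reset
Bit 6: prefix='0' (no match yet)
Bit 7: prefix='00' (no match yet)
Bit 8: prefix='001' -> emit 'b', reset
Bit 9: prefix='0' (no match yet)
Bit 10: prefix='00' (no match yet)
Bit 11: prefix='000' -> emit 'e', reset
Bit 12: prefix='0' (no match yet)
Bit 13: prefix='00' (no match yet)
Bit 14: prefix='001' -> emit 'b', reset
Bit 15: prefix='0' (no match yet)
Bit 16: prefix='01' -> emit 'c', reset
Bit 17: prefix='0' (no match yet)
Bit 18: prefix='01' -> emit 'c', reset

Answer: 0 2 3 6 9 12 15 17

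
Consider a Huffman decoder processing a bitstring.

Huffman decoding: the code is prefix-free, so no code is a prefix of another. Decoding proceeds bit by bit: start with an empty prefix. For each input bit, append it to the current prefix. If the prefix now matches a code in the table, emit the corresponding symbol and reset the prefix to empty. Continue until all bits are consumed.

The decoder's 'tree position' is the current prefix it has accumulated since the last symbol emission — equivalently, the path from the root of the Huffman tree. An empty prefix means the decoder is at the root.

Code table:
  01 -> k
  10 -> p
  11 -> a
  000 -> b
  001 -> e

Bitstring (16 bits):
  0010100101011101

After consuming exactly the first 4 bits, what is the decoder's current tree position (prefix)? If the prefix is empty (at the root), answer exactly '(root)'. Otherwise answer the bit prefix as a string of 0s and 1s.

Answer: 0

Derivation:
Bit 0: prefix='0' (no match yet)
Bit 1: prefix='00' (no match yet)
Bit 2: prefix='001' -> emit 'e', reset
Bit 3: prefix='0' (no match yet)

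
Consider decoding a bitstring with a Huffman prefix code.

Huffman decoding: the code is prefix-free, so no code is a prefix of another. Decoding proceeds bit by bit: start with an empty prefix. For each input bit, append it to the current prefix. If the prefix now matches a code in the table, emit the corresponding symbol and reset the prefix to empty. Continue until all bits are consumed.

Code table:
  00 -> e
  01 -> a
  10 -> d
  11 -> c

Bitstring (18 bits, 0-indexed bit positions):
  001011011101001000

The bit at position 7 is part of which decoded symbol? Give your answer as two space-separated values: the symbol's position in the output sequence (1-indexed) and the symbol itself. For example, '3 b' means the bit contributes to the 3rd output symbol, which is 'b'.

Bit 0: prefix='0' (no match yet)
Bit 1: prefix='00' -> emit 'e', reset
Bit 2: prefix='1' (no match yet)
Bit 3: prefix='10' -> emit 'd', reset
Bit 4: prefix='1' (no match yet)
Bit 5: prefix='11' -> emit 'c', reset
Bit 6: prefix='0' (no match yet)
Bit 7: prefix='01' -> emit 'a', reset
Bit 8: prefix='1' (no match yet)
Bit 9: prefix='11' -> emit 'c', reset
Bit 10: prefix='0' (no match yet)
Bit 11: prefix='01' -> emit 'a', reset

Answer: 4 a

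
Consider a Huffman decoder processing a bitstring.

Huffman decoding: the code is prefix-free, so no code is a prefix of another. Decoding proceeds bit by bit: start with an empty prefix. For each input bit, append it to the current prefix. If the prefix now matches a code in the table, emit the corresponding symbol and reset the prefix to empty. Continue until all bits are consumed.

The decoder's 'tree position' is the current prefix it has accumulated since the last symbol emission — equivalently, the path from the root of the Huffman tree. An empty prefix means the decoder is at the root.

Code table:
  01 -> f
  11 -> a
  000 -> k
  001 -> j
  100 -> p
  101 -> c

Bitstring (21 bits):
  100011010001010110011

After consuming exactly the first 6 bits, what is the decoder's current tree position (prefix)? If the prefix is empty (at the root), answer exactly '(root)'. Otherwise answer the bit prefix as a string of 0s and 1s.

Answer: 1

Derivation:
Bit 0: prefix='1' (no match yet)
Bit 1: prefix='10' (no match yet)
Bit 2: prefix='100' -> emit 'p', reset
Bit 3: prefix='0' (no match yet)
Bit 4: prefix='01' -> emit 'f', reset
Bit 5: prefix='1' (no match yet)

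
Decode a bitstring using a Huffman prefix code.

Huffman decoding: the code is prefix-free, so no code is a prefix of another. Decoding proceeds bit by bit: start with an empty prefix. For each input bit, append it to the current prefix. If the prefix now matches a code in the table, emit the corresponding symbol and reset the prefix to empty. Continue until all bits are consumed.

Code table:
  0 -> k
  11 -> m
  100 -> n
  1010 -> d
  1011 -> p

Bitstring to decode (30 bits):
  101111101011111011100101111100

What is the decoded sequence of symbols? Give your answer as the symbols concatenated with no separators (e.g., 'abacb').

Bit 0: prefix='1' (no match yet)
Bit 1: prefix='10' (no match yet)
Bit 2: prefix='101' (no match yet)
Bit 3: prefix='1011' -> emit 'p', reset
Bit 4: prefix='1' (no match yet)
Bit 5: prefix='11' -> emit 'm', reset
Bit 6: prefix='1' (no match yet)
Bit 7: prefix='10' (no match yet)
Bit 8: prefix='101' (no match yet)
Bit 9: prefix='1010' -> emit 'd', reset
Bit 10: prefix='1' (no match yet)
Bit 11: prefix='11' -> emit 'm', reset
Bit 12: prefix='1' (no match yet)
Bit 13: prefix='11' -> emit 'm', reset
Bit 14: prefix='1' (no match yet)
Bit 15: prefix='10' (no match yet)
Bit 16: prefix='101' (no match yet)
Bit 17: prefix='1011' -> emit 'p', reset
Bit 18: prefix='1' (no match yet)
Bit 19: prefix='10' (no match yet)
Bit 20: prefix='100' -> emit 'n', reset
Bit 21: prefix='1' (no match yet)
Bit 22: prefix='10' (no match yet)
Bit 23: prefix='101' (no match yet)
Bit 24: prefix='1011' -> emit 'p', reset
Bit 25: prefix='1' (no match yet)
Bit 26: prefix='11' -> emit 'm', reset
Bit 27: prefix='1' (no match yet)
Bit 28: prefix='10' (no match yet)
Bit 29: prefix='100' -> emit 'n', reset

Answer: pmdmmpnpmn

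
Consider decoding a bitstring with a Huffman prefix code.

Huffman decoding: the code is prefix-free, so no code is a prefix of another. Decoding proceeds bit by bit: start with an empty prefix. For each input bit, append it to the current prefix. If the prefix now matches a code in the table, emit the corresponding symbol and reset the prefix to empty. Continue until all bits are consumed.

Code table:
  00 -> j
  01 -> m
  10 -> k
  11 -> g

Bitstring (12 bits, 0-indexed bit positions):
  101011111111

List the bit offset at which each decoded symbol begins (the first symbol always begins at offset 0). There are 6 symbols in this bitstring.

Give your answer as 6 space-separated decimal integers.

Answer: 0 2 4 6 8 10

Derivation:
Bit 0: prefix='1' (no match yet)
Bit 1: prefix='10' -> emit 'k', reset
Bit 2: prefix='1' (no match yet)
Bit 3: prefix='10' -> emit 'k', reset
Bit 4: prefix='1' (no match yet)
Bit 5: prefix='11' -> emit 'g', reset
Bit 6: prefix='1' (no match yet)
Bit 7: prefix='11' -> emit 'g', reset
Bit 8: prefix='1' (no match yet)
Bit 9: prefix='11' -> emit 'g', reset
Bit 10: prefix='1' (no match yet)
Bit 11: prefix='11' -> emit 'g', reset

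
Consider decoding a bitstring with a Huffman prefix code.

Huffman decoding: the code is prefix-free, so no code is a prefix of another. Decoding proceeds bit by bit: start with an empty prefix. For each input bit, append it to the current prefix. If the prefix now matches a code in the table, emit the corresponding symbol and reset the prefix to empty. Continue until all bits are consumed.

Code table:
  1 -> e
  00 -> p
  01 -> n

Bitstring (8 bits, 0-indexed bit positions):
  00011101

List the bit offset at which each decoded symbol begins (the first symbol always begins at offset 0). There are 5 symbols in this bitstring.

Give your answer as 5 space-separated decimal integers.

Bit 0: prefix='0' (no match yet)
Bit 1: prefix='00' -> emit 'p', reset
Bit 2: prefix='0' (no match yet)
Bit 3: prefix='01' -> emit 'n', reset
Bit 4: prefix='1' -> emit 'e', reset
Bit 5: prefix='1' -> emit 'e', reset
Bit 6: prefix='0' (no match yet)
Bit 7: prefix='01' -> emit 'n', reset

Answer: 0 2 4 5 6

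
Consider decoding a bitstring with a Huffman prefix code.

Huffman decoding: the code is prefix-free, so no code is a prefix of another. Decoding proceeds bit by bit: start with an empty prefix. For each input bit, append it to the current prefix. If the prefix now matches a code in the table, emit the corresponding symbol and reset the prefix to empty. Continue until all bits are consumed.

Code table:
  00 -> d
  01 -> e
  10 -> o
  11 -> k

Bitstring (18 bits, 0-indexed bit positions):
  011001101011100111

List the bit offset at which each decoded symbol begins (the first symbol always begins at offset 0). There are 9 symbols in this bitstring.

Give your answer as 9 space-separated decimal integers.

Bit 0: prefix='0' (no match yet)
Bit 1: prefix='01' -> emit 'e', reset
Bit 2: prefix='1' (no match yet)
Bit 3: prefix='10' -> emit 'o', reset
Bit 4: prefix='0' (no match yet)
Bit 5: prefix='01' -> emit 'e', reset
Bit 6: prefix='1' (no match yet)
Bit 7: prefix='10' -> emit 'o', reset
Bit 8: prefix='1' (no match yet)
Bit 9: prefix='10' -> emit 'o', reset
Bit 10: prefix='1' (no match yet)
Bit 11: prefix='11' -> emit 'k', reset
Bit 12: prefix='1' (no match yet)
Bit 13: prefix='10' -> emit 'o', reset
Bit 14: prefix='0' (no match yet)
Bit 15: prefix='01' -> emit 'e', reset
Bit 16: prefix='1' (no match yet)
Bit 17: prefix='11' -> emit 'k', reset

Answer: 0 2 4 6 8 10 12 14 16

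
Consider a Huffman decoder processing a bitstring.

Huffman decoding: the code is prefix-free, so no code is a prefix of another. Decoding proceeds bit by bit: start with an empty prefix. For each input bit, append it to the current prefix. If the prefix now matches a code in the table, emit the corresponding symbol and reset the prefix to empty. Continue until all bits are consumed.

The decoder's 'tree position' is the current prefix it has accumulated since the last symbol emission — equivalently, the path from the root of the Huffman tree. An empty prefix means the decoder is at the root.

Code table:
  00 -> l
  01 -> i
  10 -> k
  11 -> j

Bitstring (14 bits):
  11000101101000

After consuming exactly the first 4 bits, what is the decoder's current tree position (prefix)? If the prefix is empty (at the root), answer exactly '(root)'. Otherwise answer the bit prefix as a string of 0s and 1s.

Answer: (root)

Derivation:
Bit 0: prefix='1' (no match yet)
Bit 1: prefix='11' -> emit 'j', reset
Bit 2: prefix='0' (no match yet)
Bit 3: prefix='00' -> emit 'l', reset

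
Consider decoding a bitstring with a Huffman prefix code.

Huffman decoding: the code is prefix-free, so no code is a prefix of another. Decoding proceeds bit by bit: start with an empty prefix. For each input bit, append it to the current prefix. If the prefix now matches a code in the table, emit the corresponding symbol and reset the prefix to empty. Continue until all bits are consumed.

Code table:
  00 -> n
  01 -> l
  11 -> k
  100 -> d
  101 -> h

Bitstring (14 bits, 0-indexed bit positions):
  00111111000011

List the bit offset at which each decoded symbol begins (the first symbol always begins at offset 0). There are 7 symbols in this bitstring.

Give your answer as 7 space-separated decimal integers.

Answer: 0 2 4 6 8 10 12

Derivation:
Bit 0: prefix='0' (no match yet)
Bit 1: prefix='00' -> emit 'n', reset
Bit 2: prefix='1' (no match yet)
Bit 3: prefix='11' -> emit 'k', reset
Bit 4: prefix='1' (no match yet)
Bit 5: prefix='11' -> emit 'k', reset
Bit 6: prefix='1' (no match yet)
Bit 7: prefix='11' -> emit 'k', reset
Bit 8: prefix='0' (no match yet)
Bit 9: prefix='00' -> emit 'n', reset
Bit 10: prefix='0' (no match yet)
Bit 11: prefix='00' -> emit 'n', reset
Bit 12: prefix='1' (no match yet)
Bit 13: prefix='11' -> emit 'k', reset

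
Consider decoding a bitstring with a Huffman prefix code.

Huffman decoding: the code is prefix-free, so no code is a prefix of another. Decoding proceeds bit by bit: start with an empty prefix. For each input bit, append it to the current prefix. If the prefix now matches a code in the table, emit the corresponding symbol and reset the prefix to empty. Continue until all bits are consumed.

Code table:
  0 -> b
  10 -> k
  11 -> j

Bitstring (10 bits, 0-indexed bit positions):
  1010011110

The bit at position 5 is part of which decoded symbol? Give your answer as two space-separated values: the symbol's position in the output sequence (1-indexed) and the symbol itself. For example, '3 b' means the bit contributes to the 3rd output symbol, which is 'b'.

Bit 0: prefix='1' (no match yet)
Bit 1: prefix='10' -> emit 'k', reset
Bit 2: prefix='1' (no match yet)
Bit 3: prefix='10' -> emit 'k', reset
Bit 4: prefix='0' -> emit 'b', reset
Bit 5: prefix='1' (no match yet)
Bit 6: prefix='11' -> emit 'j', reset
Bit 7: prefix='1' (no match yet)
Bit 8: prefix='11' -> emit 'j', reset
Bit 9: prefix='0' -> emit 'b', reset

Answer: 4 j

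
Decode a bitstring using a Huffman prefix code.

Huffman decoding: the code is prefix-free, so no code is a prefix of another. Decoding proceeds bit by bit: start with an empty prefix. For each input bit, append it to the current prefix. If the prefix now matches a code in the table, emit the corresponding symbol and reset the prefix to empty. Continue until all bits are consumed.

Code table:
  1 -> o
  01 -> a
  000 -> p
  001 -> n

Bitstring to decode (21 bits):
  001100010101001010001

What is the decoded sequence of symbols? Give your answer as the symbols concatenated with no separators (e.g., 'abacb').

Bit 0: prefix='0' (no match yet)
Bit 1: prefix='00' (no match yet)
Bit 2: prefix='001' -> emit 'n', reset
Bit 3: prefix='1' -> emit 'o', reset
Bit 4: prefix='0' (no match yet)
Bit 5: prefix='00' (no match yet)
Bit 6: prefix='000' -> emit 'p', reset
Bit 7: prefix='1' -> emit 'o', reset
Bit 8: prefix='0' (no match yet)
Bit 9: prefix='01' -> emit 'a', reset
Bit 10: prefix='0' (no match yet)
Bit 11: prefix='01' -> emit 'a', reset
Bit 12: prefix='0' (no match yet)
Bit 13: prefix='00' (no match yet)
Bit 14: prefix='001' -> emit 'n', reset
Bit 15: prefix='0' (no match yet)
Bit 16: prefix='01' -> emit 'a', reset
Bit 17: prefix='0' (no match yet)
Bit 18: prefix='00' (no match yet)
Bit 19: prefix='000' -> emit 'p', reset
Bit 20: prefix='1' -> emit 'o', reset

Answer: nopoaanapo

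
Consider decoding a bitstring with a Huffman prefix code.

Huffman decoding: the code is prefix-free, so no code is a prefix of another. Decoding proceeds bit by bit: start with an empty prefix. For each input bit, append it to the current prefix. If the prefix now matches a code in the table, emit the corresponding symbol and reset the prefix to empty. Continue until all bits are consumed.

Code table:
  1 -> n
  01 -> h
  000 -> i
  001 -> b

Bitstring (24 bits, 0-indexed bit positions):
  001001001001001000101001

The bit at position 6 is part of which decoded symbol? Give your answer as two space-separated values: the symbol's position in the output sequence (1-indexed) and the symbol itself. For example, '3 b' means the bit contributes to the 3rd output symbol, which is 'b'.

Bit 0: prefix='0' (no match yet)
Bit 1: prefix='00' (no match yet)
Bit 2: prefix='001' -> emit 'b', reset
Bit 3: prefix='0' (no match yet)
Bit 4: prefix='00' (no match yet)
Bit 5: prefix='001' -> emit 'b', reset
Bit 6: prefix='0' (no match yet)
Bit 7: prefix='00' (no match yet)
Bit 8: prefix='001' -> emit 'b', reset
Bit 9: prefix='0' (no match yet)
Bit 10: prefix='00' (no match yet)

Answer: 3 b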